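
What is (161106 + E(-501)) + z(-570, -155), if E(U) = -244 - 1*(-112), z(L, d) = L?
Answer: 160404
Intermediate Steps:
E(U) = -132 (E(U) = -244 + 112 = -132)
(161106 + E(-501)) + z(-570, -155) = (161106 - 132) - 570 = 160974 - 570 = 160404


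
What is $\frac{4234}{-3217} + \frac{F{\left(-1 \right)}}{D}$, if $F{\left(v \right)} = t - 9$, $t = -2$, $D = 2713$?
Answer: $- \frac{11522229}{8727721} \approx -1.3202$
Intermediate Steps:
$F{\left(v \right)} = -11$ ($F{\left(v \right)} = -2 - 9 = -11$)
$\frac{4234}{-3217} + \frac{F{\left(-1 \right)}}{D} = \frac{4234}{-3217} - \frac{11}{2713} = 4234 \left(- \frac{1}{3217}\right) - \frac{11}{2713} = - \frac{4234}{3217} - \frac{11}{2713} = - \frac{11522229}{8727721}$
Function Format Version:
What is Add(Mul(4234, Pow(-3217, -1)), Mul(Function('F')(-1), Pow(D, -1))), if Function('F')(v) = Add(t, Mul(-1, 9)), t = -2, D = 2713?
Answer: Rational(-11522229, 8727721) ≈ -1.3202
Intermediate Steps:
Function('F')(v) = -11 (Function('F')(v) = Add(-2, Mul(-1, 9)) = Add(-2, -9) = -11)
Add(Mul(4234, Pow(-3217, -1)), Mul(Function('F')(-1), Pow(D, -1))) = Add(Mul(4234, Pow(-3217, -1)), Mul(-11, Pow(2713, -1))) = Add(Mul(4234, Rational(-1, 3217)), Mul(-11, Rational(1, 2713))) = Add(Rational(-4234, 3217), Rational(-11, 2713)) = Rational(-11522229, 8727721)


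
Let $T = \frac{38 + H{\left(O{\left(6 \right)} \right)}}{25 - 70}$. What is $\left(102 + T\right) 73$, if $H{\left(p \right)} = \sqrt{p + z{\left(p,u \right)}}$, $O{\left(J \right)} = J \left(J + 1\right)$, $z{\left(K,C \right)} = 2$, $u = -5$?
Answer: $\frac{332296}{45} - \frac{146 \sqrt{11}}{45} \approx 7373.6$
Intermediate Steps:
$O{\left(J \right)} = J \left(1 + J\right)$
$H{\left(p \right)} = \sqrt{2 + p}$ ($H{\left(p \right)} = \sqrt{p + 2} = \sqrt{2 + p}$)
$T = - \frac{38}{45} - \frac{2 \sqrt{11}}{45}$ ($T = \frac{38 + \sqrt{2 + 6 \left(1 + 6\right)}}{25 - 70} = \frac{38 + \sqrt{2 + 6 \cdot 7}}{-45} = \left(38 + \sqrt{2 + 42}\right) \left(- \frac{1}{45}\right) = \left(38 + \sqrt{44}\right) \left(- \frac{1}{45}\right) = \left(38 + 2 \sqrt{11}\right) \left(- \frac{1}{45}\right) = - \frac{38}{45} - \frac{2 \sqrt{11}}{45} \approx -0.99185$)
$\left(102 + T\right) 73 = \left(102 - \left(\frac{38}{45} + \frac{2 \sqrt{11}}{45}\right)\right) 73 = \left(\frac{4552}{45} - \frac{2 \sqrt{11}}{45}\right) 73 = \frac{332296}{45} - \frac{146 \sqrt{11}}{45}$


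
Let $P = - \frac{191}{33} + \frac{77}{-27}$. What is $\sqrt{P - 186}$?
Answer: $\frac{4 i \sqrt{119229}}{99} \approx 13.951 i$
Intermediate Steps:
$P = - \frac{2566}{297}$ ($P = \left(-191\right) \frac{1}{33} + 77 \left(- \frac{1}{27}\right) = - \frac{191}{33} - \frac{77}{27} = - \frac{2566}{297} \approx -8.6397$)
$\sqrt{P - 186} = \sqrt{- \frac{2566}{297} - 186} = \sqrt{- \frac{57808}{297}} = \frac{4 i \sqrt{119229}}{99}$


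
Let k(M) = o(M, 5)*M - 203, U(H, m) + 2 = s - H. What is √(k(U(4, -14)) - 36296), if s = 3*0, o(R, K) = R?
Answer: I*√36463 ≈ 190.95*I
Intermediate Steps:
s = 0
U(H, m) = -2 - H (U(H, m) = -2 + (0 - H) = -2 - H)
k(M) = -203 + M² (k(M) = M*M - 203 = M² - 203 = -203 + M²)
√(k(U(4, -14)) - 36296) = √((-203 + (-2 - 1*4)²) - 36296) = √((-203 + (-2 - 4)²) - 36296) = √((-203 + (-6)²) - 36296) = √((-203 + 36) - 36296) = √(-167 - 36296) = √(-36463) = I*√36463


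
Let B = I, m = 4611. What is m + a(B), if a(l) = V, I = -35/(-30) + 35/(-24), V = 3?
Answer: 4614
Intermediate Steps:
I = -7/24 (I = -35*(-1/30) + 35*(-1/24) = 7/6 - 35/24 = -7/24 ≈ -0.29167)
B = -7/24 ≈ -0.29167
a(l) = 3
m + a(B) = 4611 + 3 = 4614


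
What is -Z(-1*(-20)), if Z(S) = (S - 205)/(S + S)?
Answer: 37/8 ≈ 4.6250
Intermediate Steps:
Z(S) = (-205 + S)/(2*S) (Z(S) = (-205 + S)/((2*S)) = (-205 + S)*(1/(2*S)) = (-205 + S)/(2*S))
-Z(-1*(-20)) = -(-205 - 1*(-20))/(2*((-1*(-20)))) = -(-205 + 20)/(2*20) = -(-185)/(2*20) = -1*(-37/8) = 37/8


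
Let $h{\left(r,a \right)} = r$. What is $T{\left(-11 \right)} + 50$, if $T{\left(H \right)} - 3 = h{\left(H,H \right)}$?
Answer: $42$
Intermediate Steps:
$T{\left(H \right)} = 3 + H$
$T{\left(-11 \right)} + 50 = \left(3 - 11\right) + 50 = -8 + 50 = 42$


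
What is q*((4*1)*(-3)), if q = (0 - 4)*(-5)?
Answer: -240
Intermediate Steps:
q = 20 (q = -4*(-5) = 20)
q*((4*1)*(-3)) = 20*((4*1)*(-3)) = 20*(4*(-3)) = 20*(-12) = -240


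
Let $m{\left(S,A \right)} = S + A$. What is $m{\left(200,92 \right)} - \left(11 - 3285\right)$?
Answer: $3566$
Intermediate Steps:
$m{\left(S,A \right)} = A + S$
$m{\left(200,92 \right)} - \left(11 - 3285\right) = \left(92 + 200\right) - \left(11 - 3285\right) = 292 - \left(11 - 3285\right) = 292 - -3274 = 292 + 3274 = 3566$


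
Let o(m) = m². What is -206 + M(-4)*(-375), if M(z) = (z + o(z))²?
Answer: -54206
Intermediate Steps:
M(z) = (z + z²)²
-206 + M(-4)*(-375) = -206 + ((-4)²*(1 - 4)²)*(-375) = -206 + (16*(-3)²)*(-375) = -206 + (16*9)*(-375) = -206 + 144*(-375) = -206 - 54000 = -54206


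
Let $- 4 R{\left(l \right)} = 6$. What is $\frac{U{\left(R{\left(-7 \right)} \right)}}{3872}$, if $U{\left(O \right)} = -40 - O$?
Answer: $- \frac{7}{704} \approx -0.0099432$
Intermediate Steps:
$R{\left(l \right)} = - \frac{3}{2}$ ($R{\left(l \right)} = \left(- \frac{1}{4}\right) 6 = - \frac{3}{2}$)
$\frac{U{\left(R{\left(-7 \right)} \right)}}{3872} = \frac{-40 - - \frac{3}{2}}{3872} = \left(-40 + \frac{3}{2}\right) \frac{1}{3872} = \left(- \frac{77}{2}\right) \frac{1}{3872} = - \frac{7}{704}$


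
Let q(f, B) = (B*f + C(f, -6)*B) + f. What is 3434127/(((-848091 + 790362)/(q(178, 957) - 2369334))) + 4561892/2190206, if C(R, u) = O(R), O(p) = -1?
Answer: 2757571333149057587/21073067029 ≈ 1.3086e+8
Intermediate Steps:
C(R, u) = -1
q(f, B) = f - B + B*f (q(f, B) = (B*f - B) + f = (-B + B*f) + f = f - B + B*f)
3434127/(((-848091 + 790362)/(q(178, 957) - 2369334))) + 4561892/2190206 = 3434127/(((-848091 + 790362)/((178 - 1*957 + 957*178) - 2369334))) + 4561892/2190206 = 3434127/((-57729/((178 - 957 + 170346) - 2369334))) + 4561892*(1/2190206) = 3434127/((-57729/(169567 - 2369334))) + 2280946/1095103 = 3434127/((-57729/(-2199767))) + 2280946/1095103 = 3434127/((-57729*(-1/2199767))) + 2280946/1095103 = 3434127/(57729/2199767) + 2280946/1095103 = 3434127*(2199767/57729) + 2280946/1095103 = 2518093082803/19243 + 2280946/1095103 = 2757571333149057587/21073067029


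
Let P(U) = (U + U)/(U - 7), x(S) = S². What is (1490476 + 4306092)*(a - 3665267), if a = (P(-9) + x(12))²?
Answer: -168991090762357/8 ≈ -2.1124e+13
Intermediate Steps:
P(U) = 2*U/(-7 + U) (P(U) = (2*U)/(-7 + U) = 2*U/(-7 + U))
a = 1347921/64 (a = (2*(-9)/(-7 - 9) + 12²)² = (2*(-9)/(-16) + 144)² = (2*(-9)*(-1/16) + 144)² = (9/8 + 144)² = (1161/8)² = 1347921/64 ≈ 21061.)
(1490476 + 4306092)*(a - 3665267) = (1490476 + 4306092)*(1347921/64 - 3665267) = 5796568*(-233229167/64) = -168991090762357/8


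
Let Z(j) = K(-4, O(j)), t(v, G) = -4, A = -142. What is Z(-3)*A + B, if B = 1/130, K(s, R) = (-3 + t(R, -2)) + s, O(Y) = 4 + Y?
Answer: 203061/130 ≈ 1562.0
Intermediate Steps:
K(s, R) = -7 + s (K(s, R) = (-3 - 4) + s = -7 + s)
B = 1/130 ≈ 0.0076923
Z(j) = -11 (Z(j) = -7 - 4 = -11)
Z(-3)*A + B = -11*(-142) + 1/130 = 1562 + 1/130 = 203061/130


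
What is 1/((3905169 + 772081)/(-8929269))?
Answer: -8929269/4677250 ≈ -1.9091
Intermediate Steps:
1/((3905169 + 772081)/(-8929269)) = 1/(4677250*(-1/8929269)) = 1/(-4677250/8929269) = -8929269/4677250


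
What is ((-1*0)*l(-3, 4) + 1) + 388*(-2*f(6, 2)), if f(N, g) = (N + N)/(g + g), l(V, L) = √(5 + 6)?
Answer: -2327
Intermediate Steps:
l(V, L) = √11
f(N, g) = N/g (f(N, g) = (2*N)/((2*g)) = (2*N)*(1/(2*g)) = N/g)
((-1*0)*l(-3, 4) + 1) + 388*(-2*f(6, 2)) = ((-1*0)*√11 + 1) + 388*(-12/2) = (0*√11 + 1) + 388*(-12/2) = (0 + 1) + 388*(-2*3) = 1 + 388*(-6) = 1 - 2328 = -2327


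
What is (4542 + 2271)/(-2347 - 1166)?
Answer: -2271/1171 ≈ -1.9394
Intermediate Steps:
(4542 + 2271)/(-2347 - 1166) = 6813/(-3513) = 6813*(-1/3513) = -2271/1171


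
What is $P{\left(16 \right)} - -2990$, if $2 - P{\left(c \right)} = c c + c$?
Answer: $2720$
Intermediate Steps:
$P{\left(c \right)} = 2 - c - c^{2}$ ($P{\left(c \right)} = 2 - \left(c c + c\right) = 2 - \left(c^{2} + c\right) = 2 - \left(c + c^{2}\right) = 2 - c - c^{2}$)
$P{\left(16 \right)} - -2990 = \left(2 - 16 - 16^{2}\right) - -2990 = \left(2 - 16 - 256\right) + 2990 = -270 + 2990 = 2720$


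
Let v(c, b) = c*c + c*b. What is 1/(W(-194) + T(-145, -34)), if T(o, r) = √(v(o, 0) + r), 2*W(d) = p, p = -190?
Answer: 95/11966 + √20991/11966 ≈ 0.020047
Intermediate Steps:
W(d) = -95 (W(d) = (½)*(-190) = -95)
v(c, b) = c² + b*c
T(o, r) = √(r + o²) (T(o, r) = √(o*(0 + o) + r) = √(o*o + r) = √(o² + r) = √(r + o²))
1/(W(-194) + T(-145, -34)) = 1/(-95 + √(-34 + (-145)²)) = 1/(-95 + √(-34 + 21025)) = 1/(-95 + √20991)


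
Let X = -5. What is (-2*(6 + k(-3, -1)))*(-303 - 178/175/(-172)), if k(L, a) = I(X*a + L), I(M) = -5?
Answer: 4560061/7525 ≈ 605.99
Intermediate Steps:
k(L, a) = -5
(-2*(6 + k(-3, -1)))*(-303 - 178/175/(-172)) = (-2*(6 - 5))*(-303 - 178/175/(-172)) = (-2*1)*(-303 - 178*1/175*(-1/172)) = -2*(-303 - 178/175*(-1/172)) = -2*(-303 + 89/15050) = -2*(-4560061/15050) = 4560061/7525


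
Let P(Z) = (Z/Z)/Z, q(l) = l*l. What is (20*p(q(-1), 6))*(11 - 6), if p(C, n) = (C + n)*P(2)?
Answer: 350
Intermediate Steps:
q(l) = l**2
P(Z) = 1/Z
p(C, n) = C/2 + n/2 (p(C, n) = (C + n)/2 = (C + n)*(1/2) = C/2 + n/2)
(20*p(q(-1), 6))*(11 - 6) = (20*((1/2)*(-1)**2 + (1/2)*6))*(11 - 6) = (20*((1/2)*1 + 3))*5 = (20*(1/2 + 3))*5 = (20*(7/2))*5 = 70*5 = 350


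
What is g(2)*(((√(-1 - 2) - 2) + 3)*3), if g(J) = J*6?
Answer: 36 + 36*I*√3 ≈ 36.0 + 62.354*I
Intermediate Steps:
g(J) = 6*J
g(2)*(((√(-1 - 2) - 2) + 3)*3) = (6*2)*(((√(-1 - 2) - 2) + 3)*3) = 12*(((√(-3) - 2) + 3)*3) = 12*(((I*√3 - 2) + 3)*3) = 12*(((-2 + I*√3) + 3)*3) = 12*((1 + I*√3)*3) = 12*(3 + 3*I*√3) = 36 + 36*I*√3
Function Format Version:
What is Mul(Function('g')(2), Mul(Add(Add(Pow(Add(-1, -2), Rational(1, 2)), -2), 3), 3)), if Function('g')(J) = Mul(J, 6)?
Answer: Add(36, Mul(36, I, Pow(3, Rational(1, 2)))) ≈ Add(36.000, Mul(62.354, I))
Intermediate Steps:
Function('g')(J) = Mul(6, J)
Mul(Function('g')(2), Mul(Add(Add(Pow(Add(-1, -2), Rational(1, 2)), -2), 3), 3)) = Mul(Mul(6, 2), Mul(Add(Add(Pow(Add(-1, -2), Rational(1, 2)), -2), 3), 3)) = Mul(12, Mul(Add(Add(Pow(-3, Rational(1, 2)), -2), 3), 3)) = Mul(12, Mul(Add(Add(Mul(I, Pow(3, Rational(1, 2))), -2), 3), 3)) = Mul(12, Mul(Add(Add(-2, Mul(I, Pow(3, Rational(1, 2)))), 3), 3)) = Mul(12, Mul(Add(1, Mul(I, Pow(3, Rational(1, 2)))), 3)) = Mul(12, Add(3, Mul(3, I, Pow(3, Rational(1, 2))))) = Add(36, Mul(36, I, Pow(3, Rational(1, 2))))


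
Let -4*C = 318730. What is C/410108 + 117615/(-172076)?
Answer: -30973149145/35284872104 ≈ -0.87780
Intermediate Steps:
C = -159365/2 (C = -1/4*318730 = -159365/2 ≈ -79683.)
C/410108 + 117615/(-172076) = -159365/2/410108 + 117615/(-172076) = -159365/2*1/410108 + 117615*(-1/172076) = -159365/820216 - 117615/172076 = -30973149145/35284872104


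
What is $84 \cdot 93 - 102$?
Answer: $7710$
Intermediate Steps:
$84 \cdot 93 - 102 = 7812 - 102 = 7710$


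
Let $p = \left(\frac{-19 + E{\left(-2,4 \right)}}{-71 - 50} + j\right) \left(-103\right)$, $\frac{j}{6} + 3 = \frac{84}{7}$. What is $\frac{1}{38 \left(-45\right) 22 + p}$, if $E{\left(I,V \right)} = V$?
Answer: $- \frac{121}{5226567} \approx -2.3151 \cdot 10^{-5}$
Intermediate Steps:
$j = 54$ ($j = -18 + 6 \cdot \frac{84}{7} = -18 + 6 \cdot 84 \cdot \frac{1}{7} = -18 + 6 \cdot 12 = -18 + 72 = 54$)
$p = - \frac{674547}{121}$ ($p = \left(\frac{-19 + 4}{-71 - 50} + 54\right) \left(-103\right) = \left(- \frac{15}{-121} + 54\right) \left(-103\right) = \left(\left(-15\right) \left(- \frac{1}{121}\right) + 54\right) \left(-103\right) = \left(\frac{15}{121} + 54\right) \left(-103\right) = \frac{6549}{121} \left(-103\right) = - \frac{674547}{121} \approx -5574.8$)
$\frac{1}{38 \left(-45\right) 22 + p} = \frac{1}{38 \left(-45\right) 22 - \frac{674547}{121}} = \frac{1}{\left(-1710\right) 22 - \frac{674547}{121}} = \frac{1}{-37620 - \frac{674547}{121}} = \frac{1}{- \frac{5226567}{121}} = - \frac{121}{5226567}$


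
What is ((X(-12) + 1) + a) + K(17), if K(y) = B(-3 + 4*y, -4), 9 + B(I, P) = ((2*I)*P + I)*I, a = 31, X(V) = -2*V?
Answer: -29528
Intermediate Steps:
B(I, P) = -9 + I*(I + 2*I*P) (B(I, P) = -9 + ((2*I)*P + I)*I = -9 + (2*I*P + I)*I = -9 + (I + 2*I*P)*I = -9 + I*(I + 2*I*P))
K(y) = -9 - 7*(-3 + 4*y)**2 (K(y) = -9 + (-3 + 4*y)**2 + 2*(-4)*(-3 + 4*y)**2 = -9 + (-3 + 4*y)**2 - 8*(-3 + 4*y)**2 = -9 - 7*(-3 + 4*y)**2)
((X(-12) + 1) + a) + K(17) = ((-2*(-12) + 1) + 31) + (-72 - 112*17**2 + 168*17) = ((24 + 1) + 31) + (-72 - 112*289 + 2856) = (25 + 31) + (-72 - 32368 + 2856) = 56 - 29584 = -29528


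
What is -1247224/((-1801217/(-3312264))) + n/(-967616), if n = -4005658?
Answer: -181697511782399545/79222108576 ≈ -2.2935e+6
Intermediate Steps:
-1247224/((-1801217/(-3312264))) + n/(-967616) = -1247224/((-1801217/(-3312264))) - 4005658/(-967616) = -1247224/((-1801217*(-1/3312264))) - 4005658*(-1/967616) = -1247224/1801217/3312264 + 2002829/483808 = -1247224*3312264/1801217 + 2002829/483808 = -375557741376/163747 + 2002829/483808 = -181697511782399545/79222108576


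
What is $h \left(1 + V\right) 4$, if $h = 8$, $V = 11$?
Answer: $384$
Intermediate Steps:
$h \left(1 + V\right) 4 = 8 \left(1 + 11\right) 4 = 8 \cdot 12 \cdot 4 = 96 \cdot 4 = 384$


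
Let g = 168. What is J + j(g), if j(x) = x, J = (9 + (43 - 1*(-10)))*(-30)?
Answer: -1692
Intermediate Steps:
J = -1860 (J = (9 + (43 + 10))*(-30) = (9 + 53)*(-30) = 62*(-30) = -1860)
J + j(g) = -1860 + 168 = -1692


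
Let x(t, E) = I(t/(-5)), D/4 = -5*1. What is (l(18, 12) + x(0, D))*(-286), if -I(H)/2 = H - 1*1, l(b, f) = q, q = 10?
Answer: -3432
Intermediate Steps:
l(b, f) = 10
D = -20 (D = 4*(-5*1) = 4*(-5) = -20)
I(H) = 2 - 2*H (I(H) = -2*(H - 1*1) = -2*(H - 1) = -2*(-1 + H) = 2 - 2*H)
x(t, E) = 2 + 2*t/5 (x(t, E) = 2 - 2*t/(-5) = 2 - 2*t*(-1)/5 = 2 - (-2)*t/5 = 2 + 2*t/5)
(l(18, 12) + x(0, D))*(-286) = (10 + (2 + (⅖)*0))*(-286) = (10 + (2 + 0))*(-286) = (10 + 2)*(-286) = 12*(-286) = -3432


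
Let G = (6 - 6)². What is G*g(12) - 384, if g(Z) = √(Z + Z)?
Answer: -384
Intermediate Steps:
g(Z) = √2*√Z (g(Z) = √(2*Z) = √2*√Z)
G = 0 (G = 0² = 0)
G*g(12) - 384 = 0*(√2*√12) - 384 = 0*(√2*(2*√3)) - 384 = 0*(2*√6) - 384 = 0 - 384 = -384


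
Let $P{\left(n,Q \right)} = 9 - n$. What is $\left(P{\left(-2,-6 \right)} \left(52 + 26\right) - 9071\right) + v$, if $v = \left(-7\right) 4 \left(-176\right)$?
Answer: $-3285$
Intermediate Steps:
$v = 4928$ ($v = \left(-28\right) \left(-176\right) = 4928$)
$\left(P{\left(-2,-6 \right)} \left(52 + 26\right) - 9071\right) + v = \left(\left(9 - -2\right) \left(52 + 26\right) - 9071\right) + 4928 = \left(\left(9 + 2\right) 78 - 9071\right) + 4928 = \left(11 \cdot 78 - 9071\right) + 4928 = \left(858 - 9071\right) + 4928 = -8213 + 4928 = -3285$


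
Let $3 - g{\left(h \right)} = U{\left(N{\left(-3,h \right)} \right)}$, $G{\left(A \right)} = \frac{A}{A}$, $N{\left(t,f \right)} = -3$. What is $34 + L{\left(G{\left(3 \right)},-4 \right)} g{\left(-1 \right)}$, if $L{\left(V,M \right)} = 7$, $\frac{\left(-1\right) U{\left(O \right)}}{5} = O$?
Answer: $-50$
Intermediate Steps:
$U{\left(O \right)} = - 5 O$
$G{\left(A \right)} = 1$
$g{\left(h \right)} = -12$ ($g{\left(h \right)} = 3 - \left(-5\right) \left(-3\right) = 3 - 15 = -12$)
$34 + L{\left(G{\left(3 \right)},-4 \right)} g{\left(-1 \right)} = 34 + 7 \left(-12\right) = 34 - 84 = -50$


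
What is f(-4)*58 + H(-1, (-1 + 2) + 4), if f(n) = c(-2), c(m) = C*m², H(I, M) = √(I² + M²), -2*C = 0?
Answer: √26 ≈ 5.0990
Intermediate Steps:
C = 0 (C = -½*0 = 0)
c(m) = 0 (c(m) = 0*m² = 0)
f(n) = 0
f(-4)*58 + H(-1, (-1 + 2) + 4) = 0*58 + √((-1)² + ((-1 + 2) + 4)²) = 0 + √(1 + (1 + 4)²) = 0 + √(1 + 5²) = 0 + √(1 + 25) = 0 + √26 = √26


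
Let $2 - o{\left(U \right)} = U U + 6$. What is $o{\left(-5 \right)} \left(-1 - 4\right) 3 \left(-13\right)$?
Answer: $-5655$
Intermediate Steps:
$o{\left(U \right)} = -4 - U^{2}$ ($o{\left(U \right)} = 2 - \left(U U + 6\right) = 2 - \left(U^{2} + 6\right) = 2 - \left(6 + U^{2}\right) = -4 - U^{2}$)
$o{\left(-5 \right)} \left(-1 - 4\right) 3 \left(-13\right) = \left(-4 - \left(-5\right)^{2}\right) \left(-1 - 4\right) 3 \left(-13\right) = \left(-4 - 25\right) \left(-5\right) 3 \left(-13\right) = \left(-29\right) \left(-5\right) 3 \left(-13\right) = 145 \cdot 3 \left(-13\right) = 435 \left(-13\right) = -5655$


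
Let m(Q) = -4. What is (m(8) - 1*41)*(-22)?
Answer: 990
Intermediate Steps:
(m(8) - 1*41)*(-22) = (-4 - 1*41)*(-22) = (-4 - 41)*(-22) = -45*(-22) = 990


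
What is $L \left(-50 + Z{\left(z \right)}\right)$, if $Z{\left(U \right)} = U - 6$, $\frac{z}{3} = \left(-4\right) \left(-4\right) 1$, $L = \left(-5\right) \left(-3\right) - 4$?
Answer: $-88$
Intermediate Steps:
$L = 11$ ($L = 15 - 4 = 11$)
$z = 48$ ($z = 3 \left(-4\right) \left(-4\right) 1 = 3 \cdot 16 \cdot 1 = 3 \cdot 16 = 48$)
$Z{\left(U \right)} = -6 + U$
$L \left(-50 + Z{\left(z \right)}\right) = 11 \left(-50 + \left(-6 + 48\right)\right) = 11 \left(-50 + 42\right) = 11 \left(-8\right) = -88$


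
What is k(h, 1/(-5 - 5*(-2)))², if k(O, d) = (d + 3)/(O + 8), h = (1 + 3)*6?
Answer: 1/100 ≈ 0.010000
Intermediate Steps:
h = 24 (h = 4*6 = 24)
k(O, d) = (3 + d)/(8 + O)
k(h, 1/(-5 - 5*(-2)))² = ((3 + 1/(-5 - 5*(-2)))/(8 + 24))² = ((3 + 1/(-5 + 10))/32)² = ((3 + 1/5)/32)² = ((3 + ⅕)/32)² = ((1/32)*(16/5))² = (⅒)² = 1/100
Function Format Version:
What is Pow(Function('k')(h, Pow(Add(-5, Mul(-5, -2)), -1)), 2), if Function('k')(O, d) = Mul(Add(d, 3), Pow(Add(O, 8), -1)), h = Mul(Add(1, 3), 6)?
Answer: Rational(1, 100) ≈ 0.010000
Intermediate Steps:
h = 24 (h = Mul(4, 6) = 24)
Function('k')(O, d) = Mul(Pow(Add(8, O), -1), Add(3, d)) (Function('k')(O, d) = Mul(Add(3, d), Pow(Add(8, O), -1)) = Mul(Pow(Add(8, O), -1), Add(3, d)))
Pow(Function('k')(h, Pow(Add(-5, Mul(-5, -2)), -1)), 2) = Pow(Mul(Pow(Add(8, 24), -1), Add(3, Pow(Add(-5, Mul(-5, -2)), -1))), 2) = Pow(Mul(Pow(32, -1), Add(3, Pow(Add(-5, 10), -1))), 2) = Pow(Mul(Rational(1, 32), Add(3, Pow(5, -1))), 2) = Pow(Mul(Rational(1, 32), Add(3, Rational(1, 5))), 2) = Pow(Mul(Rational(1, 32), Rational(16, 5)), 2) = Pow(Rational(1, 10), 2) = Rational(1, 100)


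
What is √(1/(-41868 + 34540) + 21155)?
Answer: 3*√7888990918/1832 ≈ 145.45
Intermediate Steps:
√(1/(-41868 + 34540) + 21155) = √(1/(-7328) + 21155) = √(-1/7328 + 21155) = √(155023839/7328) = 3*√7888990918/1832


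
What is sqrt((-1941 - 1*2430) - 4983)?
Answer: I*sqrt(9354) ≈ 96.716*I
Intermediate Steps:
sqrt((-1941 - 1*2430) - 4983) = sqrt((-1941 - 2430) - 4983) = sqrt(-4371 - 4983) = sqrt(-9354) = I*sqrt(9354)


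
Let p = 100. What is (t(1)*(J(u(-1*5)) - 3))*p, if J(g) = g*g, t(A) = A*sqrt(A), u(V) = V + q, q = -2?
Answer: 4600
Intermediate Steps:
u(V) = -2 + V (u(V) = V - 2 = -2 + V)
t(A) = A**(3/2)
J(g) = g**2
(t(1)*(J(u(-1*5)) - 3))*p = (1**(3/2)*((-2 - 1*5)**2 - 3))*100 = (1*((-2 - 5)**2 - 3))*100 = (1*((-7)**2 - 3))*100 = (1*(49 - 3))*100 = (1*46)*100 = 46*100 = 4600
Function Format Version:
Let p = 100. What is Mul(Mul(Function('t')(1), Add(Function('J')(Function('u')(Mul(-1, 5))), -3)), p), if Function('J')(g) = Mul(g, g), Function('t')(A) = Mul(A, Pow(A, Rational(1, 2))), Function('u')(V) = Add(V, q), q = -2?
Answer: 4600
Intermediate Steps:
Function('u')(V) = Add(-2, V) (Function('u')(V) = Add(V, -2) = Add(-2, V))
Function('t')(A) = Pow(A, Rational(3, 2))
Function('J')(g) = Pow(g, 2)
Mul(Mul(Function('t')(1), Add(Function('J')(Function('u')(Mul(-1, 5))), -3)), p) = Mul(Mul(Pow(1, Rational(3, 2)), Add(Pow(Add(-2, Mul(-1, 5)), 2), -3)), 100) = Mul(Mul(1, Add(Pow(Add(-2, -5), 2), -3)), 100) = Mul(Mul(1, Add(Pow(-7, 2), -3)), 100) = Mul(Mul(1, Add(49, -3)), 100) = Mul(Mul(1, 46), 100) = Mul(46, 100) = 4600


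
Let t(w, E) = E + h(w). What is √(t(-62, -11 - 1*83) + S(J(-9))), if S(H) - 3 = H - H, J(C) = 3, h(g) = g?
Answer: 3*I*√17 ≈ 12.369*I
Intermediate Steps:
t(w, E) = E + w
S(H) = 3 (S(H) = 3 + (H - H) = 3 + 0 = 3)
√(t(-62, -11 - 1*83) + S(J(-9))) = √(((-11 - 1*83) - 62) + 3) = √(((-11 - 83) - 62) + 3) = √((-94 - 62) + 3) = √(-156 + 3) = √(-153) = 3*I*√17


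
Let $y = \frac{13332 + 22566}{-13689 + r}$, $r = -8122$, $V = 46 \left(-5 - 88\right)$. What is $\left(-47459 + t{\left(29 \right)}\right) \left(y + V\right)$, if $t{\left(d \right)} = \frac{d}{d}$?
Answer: $\frac{4429888989048}{21811} \approx 2.031 \cdot 10^{8}$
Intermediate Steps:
$V = -4278$ ($V = 46 \left(-93\right) = -4278$)
$t{\left(d \right)} = 1$
$y = - \frac{35898}{21811}$ ($y = \frac{13332 + 22566}{-13689 - 8122} = \frac{35898}{-21811} = 35898 \left(- \frac{1}{21811}\right) = - \frac{35898}{21811} \approx -1.6459$)
$\left(-47459 + t{\left(29 \right)}\right) \left(y + V\right) = \left(-47459 + 1\right) \left(- \frac{35898}{21811} - 4278\right) = \left(-47458\right) \left(- \frac{93343356}{21811}\right) = \frac{4429888989048}{21811}$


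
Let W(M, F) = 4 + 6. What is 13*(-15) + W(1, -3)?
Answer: -185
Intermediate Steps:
W(M, F) = 10
13*(-15) + W(1, -3) = 13*(-15) + 10 = -195 + 10 = -185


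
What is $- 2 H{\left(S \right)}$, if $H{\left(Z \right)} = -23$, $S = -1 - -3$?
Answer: $46$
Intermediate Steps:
$S = 2$ ($S = -1 + 3 = 2$)
$- 2 H{\left(S \right)} = \left(-2\right) \left(-23\right) = 46$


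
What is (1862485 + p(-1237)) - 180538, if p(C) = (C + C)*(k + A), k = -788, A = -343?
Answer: 4480041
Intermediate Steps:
p(C) = -2262*C (p(C) = (C + C)*(-788 - 343) = (2*C)*(-1131) = -2262*C)
(1862485 + p(-1237)) - 180538 = (1862485 - 2262*(-1237)) - 180538 = (1862485 + 2798094) - 180538 = 4660579 - 180538 = 4480041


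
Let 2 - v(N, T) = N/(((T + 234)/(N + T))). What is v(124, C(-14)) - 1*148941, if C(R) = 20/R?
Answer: -5513161/37 ≈ -1.4900e+5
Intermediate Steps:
v(N, T) = 2 - N*(N + T)/(234 + T) (v(N, T) = 2 - N/((T + 234)/(N + T)) = 2 - N/((234 + T)/(N + T)) = 2 - N*(N + T)/(234 + T))
v(124, C(-14)) - 1*148941 = (468 - 1*124² + 2*(20/(-14)) - 1*124*20/(-14))/(234 + 20/(-14)) - 1*148941 = (468 - 1*15376 + 2*(20*(-1/14)) - 1*124*20*(-1/14))/(234 + 20*(-1/14)) - 148941 = (468 - 15376 + 2*(-10/7) - 1*124*(-10/7))/(234 - 10/7) - 148941 = (468 - 15376 - 20/7 + 1240/7)/(1628/7) - 148941 = (7/1628)*(-103136/7) - 148941 = -2344/37 - 148941 = -5513161/37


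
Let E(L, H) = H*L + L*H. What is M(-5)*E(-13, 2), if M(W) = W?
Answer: 260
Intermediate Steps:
E(L, H) = 2*H*L (E(L, H) = H*L + H*L = 2*H*L)
M(-5)*E(-13, 2) = -10*2*(-13) = -5*(-52) = 260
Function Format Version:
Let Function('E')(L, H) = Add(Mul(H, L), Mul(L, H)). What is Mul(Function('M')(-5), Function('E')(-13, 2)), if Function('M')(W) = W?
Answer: 260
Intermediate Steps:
Function('E')(L, H) = Mul(2, H, L) (Function('E')(L, H) = Add(Mul(H, L), Mul(H, L)) = Mul(2, H, L))
Mul(Function('M')(-5), Function('E')(-13, 2)) = Mul(-5, Mul(2, 2, -13)) = Mul(-5, -52) = 260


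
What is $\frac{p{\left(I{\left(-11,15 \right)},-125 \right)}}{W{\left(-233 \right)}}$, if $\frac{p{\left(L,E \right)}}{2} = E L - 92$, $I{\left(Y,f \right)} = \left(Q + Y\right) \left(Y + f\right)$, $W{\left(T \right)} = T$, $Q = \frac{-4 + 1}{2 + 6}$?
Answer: $- \frac{11191}{233} \approx -48.03$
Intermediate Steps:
$Q = - \frac{3}{8} \approx -0.375$
$I{\left(Y,f \right)} = \left(- \frac{3}{8} + Y\right) \left(Y + f\right)$
$p{\left(L,E \right)} = -184 + 2 E L$ ($p{\left(L,E \right)} = 2 \left(E L - 92\right) = 2 \left(-92 + E L\right) = -184 + 2 E L$)
$\frac{p{\left(I{\left(-11,15 \right)},-125 \right)}}{W{\left(-233 \right)}} = \frac{-184 + 2 \left(-125\right) \left(\left(-11\right)^{2} - - \frac{33}{8} - \frac{45}{8} - 165\right)}{-233} = \left(-184 + 2 \left(-125\right) \left(121 + \frac{33}{8} - \frac{45}{8} - 165\right)\right) \left(- \frac{1}{233}\right) = \left(-184 + 2 \left(-125\right) \left(- \frac{91}{2}\right)\right) \left(- \frac{1}{233}\right) = \left(-184 + 11375\right) \left(- \frac{1}{233}\right) = 11191 \left(- \frac{1}{233}\right) = - \frac{11191}{233}$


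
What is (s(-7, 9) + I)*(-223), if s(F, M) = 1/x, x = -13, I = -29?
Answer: 84294/13 ≈ 6484.2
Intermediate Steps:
s(F, M) = -1/13 (s(F, M) = 1/(-13) = -1/13)
(s(-7, 9) + I)*(-223) = (-1/13 - 29)*(-223) = -378/13*(-223) = 84294/13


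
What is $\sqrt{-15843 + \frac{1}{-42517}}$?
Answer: $\frac{4 i \sqrt{1789957281634}}{42517} \approx 125.87 i$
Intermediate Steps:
$\sqrt{-15843 + \frac{1}{-42517}} = \sqrt{-15843 - \frac{1}{42517}} = \sqrt{- \frac{673596832}{42517}} = \frac{4 i \sqrt{1789957281634}}{42517}$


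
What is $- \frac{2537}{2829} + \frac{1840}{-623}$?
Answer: $- \frac{6785911}{1762467} \approx -3.8502$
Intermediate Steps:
$- \frac{2537}{2829} + \frac{1840}{-623} = \left(-2537\right) \frac{1}{2829} + 1840 \left(- \frac{1}{623}\right) = - \frac{2537}{2829} - \frac{1840}{623} = - \frac{6785911}{1762467}$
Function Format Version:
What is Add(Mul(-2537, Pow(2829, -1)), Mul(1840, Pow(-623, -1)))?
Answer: Rational(-6785911, 1762467) ≈ -3.8502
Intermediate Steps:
Add(Mul(-2537, Pow(2829, -1)), Mul(1840, Pow(-623, -1))) = Add(Mul(-2537, Rational(1, 2829)), Mul(1840, Rational(-1, 623))) = Add(Rational(-2537, 2829), Rational(-1840, 623)) = Rational(-6785911, 1762467)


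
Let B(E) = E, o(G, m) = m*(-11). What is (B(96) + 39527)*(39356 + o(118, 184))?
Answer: 1479205836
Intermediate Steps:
o(G, m) = -11*m
(B(96) + 39527)*(39356 + o(118, 184)) = (96 + 39527)*(39356 - 11*184) = 39623*(39356 - 2024) = 39623*37332 = 1479205836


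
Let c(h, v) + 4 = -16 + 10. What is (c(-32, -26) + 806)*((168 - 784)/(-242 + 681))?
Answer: -490336/439 ≈ -1116.9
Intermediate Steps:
c(h, v) = -10 (c(h, v) = -4 + (-16 + 10) = -4 - 6 = -10)
(c(-32, -26) + 806)*((168 - 784)/(-242 + 681)) = (-10 + 806)*((168 - 784)/(-242 + 681)) = 796*(-616/439) = -490336/439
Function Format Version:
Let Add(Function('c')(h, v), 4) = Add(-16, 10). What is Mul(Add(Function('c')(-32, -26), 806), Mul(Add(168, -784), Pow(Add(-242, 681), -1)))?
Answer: Rational(-490336, 439) ≈ -1116.9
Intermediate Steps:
Function('c')(h, v) = -10 (Function('c')(h, v) = Add(-4, Add(-16, 10)) = Add(-4, -6) = -10)
Mul(Add(Function('c')(-32, -26), 806), Mul(Add(168, -784), Pow(Add(-242, 681), -1))) = Mul(Add(-10, 806), Mul(Add(168, -784), Pow(Add(-242, 681), -1))) = Mul(796, Mul(-616, Pow(439, -1))) = Mul(796, Mul(-616, Rational(1, 439))) = Mul(796, Rational(-616, 439)) = Rational(-490336, 439)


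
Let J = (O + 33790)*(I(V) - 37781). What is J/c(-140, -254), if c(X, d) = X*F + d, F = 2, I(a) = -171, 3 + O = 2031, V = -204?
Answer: 679682368/267 ≈ 2.5456e+6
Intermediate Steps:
O = 2028 (O = -3 + 2031 = 2028)
c(X, d) = d + 2*X (c(X, d) = X*2 + d = 2*X + d = d + 2*X)
J = -1359364736 (J = (2028 + 33790)*(-171 - 37781) = 35818*(-37952) = -1359364736)
J/c(-140, -254) = -1359364736/(-254 + 2*(-140)) = -1359364736/(-254 - 280) = -1359364736/(-534) = -1359364736*(-1/534) = 679682368/267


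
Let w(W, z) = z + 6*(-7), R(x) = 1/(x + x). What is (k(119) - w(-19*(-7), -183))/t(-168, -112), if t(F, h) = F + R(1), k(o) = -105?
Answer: -48/67 ≈ -0.71642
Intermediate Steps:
R(x) = 1/(2*x)
t(F, h) = ½ + F (t(F, h) = F + (½)/1 = F + (½)*1 = F + ½ = ½ + F)
w(W, z) = -42 + z (w(W, z) = z - 42 = -42 + z)
(k(119) - w(-19*(-7), -183))/t(-168, -112) = (-105 - (-42 - 183))/(½ - 168) = (-105 - 1*(-225))/(-335/2) = (-105 + 225)*(-2/335) = 120*(-2/335) = -48/67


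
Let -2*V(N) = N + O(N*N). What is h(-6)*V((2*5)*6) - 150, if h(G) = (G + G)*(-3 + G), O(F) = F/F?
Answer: -3444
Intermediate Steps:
O(F) = 1
h(G) = 2*G*(-3 + G) (h(G) = (2*G)*(-3 + G) = 2*G*(-3 + G))
V(N) = -½ - N/2 (V(N) = -(N + 1)/2 = -(1 + N)/2 = -½ - N/2)
h(-6)*V((2*5)*6) - 150 = (2*(-6)*(-3 - 6))*(-½ - 2*5*6/2) - 150 = (2*(-6)*(-9))*(-½ - 5*6) - 150 = 108*(-½ - ½*60) - 150 = 108*(-½ - 30) - 150 = 108*(-61/2) - 150 = -3294 - 150 = -3444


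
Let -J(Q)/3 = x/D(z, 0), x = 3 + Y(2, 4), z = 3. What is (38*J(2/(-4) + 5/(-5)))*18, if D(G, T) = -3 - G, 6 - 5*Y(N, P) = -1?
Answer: 7524/5 ≈ 1504.8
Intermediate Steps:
Y(N, P) = 7/5 (Y(N, P) = 6/5 - ⅕*(-1) = 6/5 + ⅕ = 7/5)
x = 22/5 (x = 3 + 7/5 = 22/5 ≈ 4.4000)
J(Q) = 11/5 (J(Q) = -66/(5*(-3 - 1*3)) = -66/(5*(-3 - 3)) = -66/(5*(-6)) = -66*(-1)/(5*6) = -3*(-11/15) = 11/5)
(38*J(2/(-4) + 5/(-5)))*18 = (38*(11/5))*18 = (418/5)*18 = 7524/5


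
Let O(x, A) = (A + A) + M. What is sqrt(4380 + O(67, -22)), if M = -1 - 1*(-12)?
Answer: 3*sqrt(483) ≈ 65.932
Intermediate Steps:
M = 11 (M = -1 + 12 = 11)
O(x, A) = 11 + 2*A (O(x, A) = (A + A) + 11 = 2*A + 11 = 11 + 2*A)
sqrt(4380 + O(67, -22)) = sqrt(4380 + (11 + 2*(-22))) = sqrt(4380 + (11 - 44)) = sqrt(4380 - 33) = sqrt(4347) = 3*sqrt(483)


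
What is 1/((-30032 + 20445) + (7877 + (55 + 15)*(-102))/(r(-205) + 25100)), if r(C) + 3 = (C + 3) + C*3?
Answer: -24280/232771623 ≈ -0.00010431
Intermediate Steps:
r(C) = 4*C (r(C) = -3 + ((C + 3) + C*3) = -3 + ((3 + C) + 3*C) = -3 + (3 + 4*C) = 4*C)
1/((-30032 + 20445) + (7877 + (55 + 15)*(-102))/(r(-205) + 25100)) = 1/((-30032 + 20445) + (7877 + (55 + 15)*(-102))/(4*(-205) + 25100)) = 1/(-9587 + (7877 + 70*(-102))/(-820 + 25100)) = 1/(-9587 + (7877 - 7140)/24280) = 1/(-9587 + 737*(1/24280)) = 1/(-9587 + 737/24280) = 1/(-232771623/24280) = -24280/232771623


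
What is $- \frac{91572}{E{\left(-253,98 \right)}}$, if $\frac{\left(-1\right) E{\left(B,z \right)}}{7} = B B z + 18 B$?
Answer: $\frac{22893}{10969574} \approx 0.002087$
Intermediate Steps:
$E{\left(B,z \right)} = - 126 B - 7 z B^{2}$ ($E{\left(B,z \right)} = - 7 \left(B B z + 18 B\right) = - 7 \left(B^{2} z + 18 B\right) = - 7 \left(z B^{2} + 18 B\right) = - 7 \left(18 B + z B^{2}\right) = - 126 B - 7 z B^{2}$)
$- \frac{91572}{E{\left(-253,98 \right)}} = - \frac{91572}{\left(-7\right) \left(-253\right) \left(18 - 24794\right)} = - \frac{91572}{\left(-7\right) \left(-253\right) \left(-24776\right)} = - \frac{91572}{-43878296} = \left(-91572\right) \left(- \frac{1}{43878296}\right) = \frac{22893}{10969574}$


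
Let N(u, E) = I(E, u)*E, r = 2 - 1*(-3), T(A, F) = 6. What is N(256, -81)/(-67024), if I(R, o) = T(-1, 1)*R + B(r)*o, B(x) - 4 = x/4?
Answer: 34749/33512 ≈ 1.0369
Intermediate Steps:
r = 5 (r = 2 + 3 = 5)
B(x) = 4 + x/4
I(R, o) = 6*R + 21*o/4 (I(R, o) = 6*R + (4 + (1/4)*5)*o = 6*R + (4 + 5/4)*o = 6*R + 21*o/4)
N(u, E) = E*(6*E + 21*u/4) (N(u, E) = (6*E + 21*u/4)*E = E*(6*E + 21*u/4))
N(256, -81)/(-67024) = ((3/4)*(-81)*(7*256 + 8*(-81)))/(-67024) = ((3/4)*(-81)*(1792 - 648))*(-1/67024) = ((3/4)*(-81)*1144)*(-1/67024) = -69498*(-1/67024) = 34749/33512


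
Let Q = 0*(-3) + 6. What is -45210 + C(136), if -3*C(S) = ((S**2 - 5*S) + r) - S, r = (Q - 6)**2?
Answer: -153310/3 ≈ -51103.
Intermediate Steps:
Q = 6 (Q = 0 + 6 = 6)
r = 0 (r = (6 - 6)**2 = 0**2 = 0)
C(S) = 2*S - S**2/3 (C(S) = -(((S**2 - 5*S) + 0) - S)/3 = -((S**2 - 5*S) - S)/3 = -(S**2 - 6*S)/3 = 2*S - S**2/3)
-45210 + C(136) = -45210 + (1/3)*136*(6 - 1*136) = -45210 + (1/3)*136*(6 - 136) = -45210 + (1/3)*136*(-130) = -45210 - 17680/3 = -153310/3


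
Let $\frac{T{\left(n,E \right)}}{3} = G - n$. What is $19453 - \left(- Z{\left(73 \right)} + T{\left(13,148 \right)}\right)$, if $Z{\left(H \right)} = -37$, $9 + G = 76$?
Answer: $19254$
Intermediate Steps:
$G = 67$ ($G = -9 + 76 = 67$)
$T{\left(n,E \right)} = 201 - 3 n$ ($T{\left(n,E \right)} = 3 \left(67 - n\right) = 201 - 3 n$)
$19453 - \left(- Z{\left(73 \right)} + T{\left(13,148 \right)}\right) = 19453 - \left(238 - 39\right) = 19453 - 199 = 19254$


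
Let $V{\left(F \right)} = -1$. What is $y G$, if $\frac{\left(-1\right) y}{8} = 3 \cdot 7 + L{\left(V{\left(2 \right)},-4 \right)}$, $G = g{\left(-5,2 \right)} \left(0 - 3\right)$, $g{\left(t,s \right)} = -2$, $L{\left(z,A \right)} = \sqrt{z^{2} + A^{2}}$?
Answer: $-1008 - 48 \sqrt{17} \approx -1205.9$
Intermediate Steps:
$L{\left(z,A \right)} = \sqrt{A^{2} + z^{2}}$
$G = 6$ ($G = - 2 \left(0 - 3\right) = \left(-2\right) \left(-3\right) = 6$)
$y = -168 - 8 \sqrt{17}$ ($y = - 8 \left(3 \cdot 7 + \sqrt{\left(-4\right)^{2} + \left(-1\right)^{2}}\right) = - 8 \left(21 + \sqrt{16 + 1}\right) = - 8 \left(21 + \sqrt{17}\right) = -168 - 8 \sqrt{17} \approx -200.98$)
$y G = \left(-168 - 8 \sqrt{17}\right) 6 = -1008 - 48 \sqrt{17}$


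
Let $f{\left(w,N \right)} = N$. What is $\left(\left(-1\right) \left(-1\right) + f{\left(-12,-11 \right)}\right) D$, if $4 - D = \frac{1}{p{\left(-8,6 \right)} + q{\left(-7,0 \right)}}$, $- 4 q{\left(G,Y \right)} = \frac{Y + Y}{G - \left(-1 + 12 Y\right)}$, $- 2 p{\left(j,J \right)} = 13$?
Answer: $- \frac{540}{13} \approx -41.538$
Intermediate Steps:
$p{\left(j,J \right)} = - \frac{13}{2}$ ($p{\left(j,J \right)} = \left(- \frac{1}{2}\right) 13 = - \frac{13}{2}$)
$q{\left(G,Y \right)} = - \frac{Y}{2 \left(1 + G - 12 Y\right)}$ ($q{\left(G,Y \right)} = - \frac{\left(Y + Y\right) \frac{1}{G - \left(-1 + 12 Y\right)}}{4} = - \frac{2 Y \frac{1}{G - \left(-1 + 12 Y\right)}}{4} = - \frac{2 Y \frac{1}{1 + G - 12 Y}}{4} = - \frac{Y}{2 \left(1 + G - 12 Y\right)}$)
$D = \frac{54}{13}$ ($D = 4 - \frac{1}{- \frac{13}{2} - \frac{0}{2 - 0 + 2 \left(-7\right)}} = 4 - \frac{1}{- \frac{13}{2} - \frac{0}{2 + 0 - 14}} = 4 - \frac{1}{- \frac{13}{2} - \frac{0}{-12}} = 4 - \frac{1}{- \frac{13}{2} - 0 \left(- \frac{1}{12}\right)} = 4 - \frac{1}{- \frac{13}{2} + 0} = 4 - \frac{1}{- \frac{13}{2}} = 4 - - \frac{2}{13} = 4 + \frac{2}{13} = \frac{54}{13} \approx 4.1538$)
$\left(\left(-1\right) \left(-1\right) + f{\left(-12,-11 \right)}\right) D = \left(\left(-1\right) \left(-1\right) - 11\right) \frac{54}{13} = \left(1 - 11\right) \frac{54}{13} = \left(-10\right) \frac{54}{13} = - \frac{540}{13}$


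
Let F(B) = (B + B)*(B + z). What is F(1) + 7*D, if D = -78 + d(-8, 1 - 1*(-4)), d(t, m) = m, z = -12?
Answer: -533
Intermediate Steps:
F(B) = 2*B*(-12 + B) (F(B) = (B + B)*(B - 12) = (2*B)*(-12 + B) = 2*B*(-12 + B))
D = -73 (D = -78 + (1 - 1*(-4)) = -78 + (1 + 4) = -78 + 5 = -73)
F(1) + 7*D = 2*1*(-12 + 1) + 7*(-73) = 2*1*(-11) - 511 = -22 - 511 = -533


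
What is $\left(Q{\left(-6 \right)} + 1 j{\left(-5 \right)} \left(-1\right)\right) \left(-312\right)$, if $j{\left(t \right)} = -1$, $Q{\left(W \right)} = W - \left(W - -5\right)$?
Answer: $1248$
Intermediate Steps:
$Q{\left(W \right)} = -5$ ($Q{\left(W \right)} = W - \left(W + 5\right) = W - \left(5 + W\right) = -5$)
$\left(Q{\left(-6 \right)} + 1 j{\left(-5 \right)} \left(-1\right)\right) \left(-312\right) = \left(-5 + 1 \left(-1\right) \left(-1\right)\right) \left(-312\right) = \left(-5 - -1\right) \left(-312\right) = \left(-5 + 1\right) \left(-312\right) = \left(-4\right) \left(-312\right) = 1248$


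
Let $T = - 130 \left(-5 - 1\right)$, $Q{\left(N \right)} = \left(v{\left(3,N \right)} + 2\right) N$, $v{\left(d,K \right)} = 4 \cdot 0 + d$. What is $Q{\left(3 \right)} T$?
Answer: $11700$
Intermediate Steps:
$v{\left(d,K \right)} = d$ ($v{\left(d,K \right)} = 0 + d = d$)
$Q{\left(N \right)} = 5 N$ ($Q{\left(N \right)} = \left(3 + 2\right) N = 5 N$)
$T = 780$ ($T = \left(-130\right) \left(-6\right) = 780$)
$Q{\left(3 \right)} T = 5 \cdot 3 \cdot 780 = 15 \cdot 780 = 11700$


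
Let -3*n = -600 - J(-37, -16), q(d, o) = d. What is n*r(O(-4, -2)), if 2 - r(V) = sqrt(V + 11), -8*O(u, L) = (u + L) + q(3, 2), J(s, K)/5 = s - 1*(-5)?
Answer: 880/3 - 110*sqrt(182)/3 ≈ -201.33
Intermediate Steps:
J(s, K) = 25 + 5*s (J(s, K) = 5*(s - 1*(-5)) = 5*(s + 5) = 5*(5 + s) = 25 + 5*s)
O(u, L) = -3/8 - L/8 - u/8 (O(u, L) = -((u + L) + 3)/8 = -((L + u) + 3)/8 = -(3 + L + u)/8 = -3/8 - L/8 - u/8)
r(V) = 2 - sqrt(11 + V) (r(V) = 2 - sqrt(V + 11) = 2 - sqrt(11 + V))
n = 440/3 (n = -(-600 - (25 + 5*(-37)))/3 = -(-600 - (25 - 185))/3 = -(-600 - 1*(-160))/3 = -(-600 + 160)/3 = -1/3*(-440) = 440/3 ≈ 146.67)
n*r(O(-4, -2)) = 440*(2 - sqrt(11 + (-3/8 - 1/8*(-2) - 1/8*(-4))))/3 = 440*(2 - sqrt(11 + (-3/8 + 1/4 + 1/2)))/3 = 440*(2 - sqrt(11 + 3/8))/3 = 440*(2 - sqrt(91/8))/3 = 440*(2 - sqrt(182)/4)/3 = 880/3 - 110*sqrt(182)/3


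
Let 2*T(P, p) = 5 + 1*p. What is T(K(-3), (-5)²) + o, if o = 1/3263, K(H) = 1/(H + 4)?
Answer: 48946/3263 ≈ 15.000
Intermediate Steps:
K(H) = 1/(4 + H)
T(P, p) = 5/2 + p/2 (T(P, p) = (5 + 1*p)/2 = (5 + p)/2 = 5/2 + p/2)
o = 1/3263 ≈ 0.00030647
T(K(-3), (-5)²) + o = (5/2 + (½)*(-5)²) + 1/3263 = (5/2 + (½)*25) + 1/3263 = (5/2 + 25/2) + 1/3263 = 15 + 1/3263 = 48946/3263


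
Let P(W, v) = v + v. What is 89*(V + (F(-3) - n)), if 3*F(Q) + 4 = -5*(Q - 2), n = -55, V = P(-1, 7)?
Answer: 6764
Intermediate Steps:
P(W, v) = 2*v
V = 14 (V = 2*7 = 14)
F(Q) = 2 - 5*Q/3 (F(Q) = -4/3 + (-5*(Q - 2))/3 = -4/3 + (-5*(-2 + Q))/3 = -4/3 + (10 - 5*Q)/3 = -4/3 + (10/3 - 5*Q/3) = 2 - 5*Q/3)
89*(V + (F(-3) - n)) = 89*(14 + ((2 - 5/3*(-3)) - 1*(-55))) = 89*(14 + ((2 + 5) + 55)) = 89*(14 + (7 + 55)) = 89*(14 + 62) = 89*76 = 6764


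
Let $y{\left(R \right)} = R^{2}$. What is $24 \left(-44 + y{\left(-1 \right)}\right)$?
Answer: $-1032$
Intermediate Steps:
$24 \left(-44 + y{\left(-1 \right)}\right) = 24 \left(-44 + \left(-1\right)^{2}\right) = 24 \left(-44 + 1\right) = 24 \left(-43\right) = -1032$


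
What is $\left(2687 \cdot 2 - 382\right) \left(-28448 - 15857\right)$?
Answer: $-221170560$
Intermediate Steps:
$\left(2687 \cdot 2 - 382\right) \left(-28448 - 15857\right) = \left(5374 - 382\right) \left(-44305\right) = 4992 \left(-44305\right) = -221170560$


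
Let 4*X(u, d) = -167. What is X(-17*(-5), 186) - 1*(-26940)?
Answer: 107593/4 ≈ 26898.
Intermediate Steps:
X(u, d) = -167/4 (X(u, d) = (¼)*(-167) = -167/4)
X(-17*(-5), 186) - 1*(-26940) = -167/4 - 1*(-26940) = -167/4 + 26940 = 107593/4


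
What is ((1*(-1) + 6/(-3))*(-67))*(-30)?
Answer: -6030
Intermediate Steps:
((1*(-1) + 6/(-3))*(-67))*(-30) = ((-1 + 6*(-⅓))*(-67))*(-30) = ((-1 - 2)*(-67))*(-30) = -3*(-67)*(-30) = 201*(-30) = -6030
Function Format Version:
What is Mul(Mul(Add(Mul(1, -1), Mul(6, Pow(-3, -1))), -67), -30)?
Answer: -6030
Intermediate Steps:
Mul(Mul(Add(Mul(1, -1), Mul(6, Pow(-3, -1))), -67), -30) = Mul(Mul(Add(-1, Mul(6, Rational(-1, 3))), -67), -30) = Mul(Mul(Add(-1, -2), -67), -30) = Mul(Mul(-3, -67), -30) = Mul(201, -30) = -6030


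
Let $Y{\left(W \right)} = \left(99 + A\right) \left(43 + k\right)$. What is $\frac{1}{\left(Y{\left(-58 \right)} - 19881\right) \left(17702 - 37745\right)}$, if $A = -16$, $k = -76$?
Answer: $\frac{1}{453372660} \approx 2.2057 \cdot 10^{-9}$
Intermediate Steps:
$Y{\left(W \right)} = -2739$ ($Y{\left(W \right)} = \left(99 - 16\right) \left(43 - 76\right) = 83 \left(-33\right) = -2739$)
$\frac{1}{\left(Y{\left(-58 \right)} - 19881\right) \left(17702 - 37745\right)} = \frac{1}{\left(-2739 - 19881\right) \left(17702 - 37745\right)} = \frac{1}{\left(-22620\right) \left(17702 - 37745\right)} = \frac{1}{\left(-22620\right) \left(-20043\right)} = \frac{1}{453372660}$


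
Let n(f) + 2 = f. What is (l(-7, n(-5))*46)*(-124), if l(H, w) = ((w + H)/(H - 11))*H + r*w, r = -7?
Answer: -2235968/9 ≈ -2.4844e+5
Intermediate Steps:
n(f) = -2 + f
l(H, w) = -7*w + H*(H + w)/(-11 + H) (l(H, w) = ((w + H)/(H - 11))*H - 7*w = ((H + w)/(-11 + H))*H - 7*w = H*(H + w)/(-11 + H) - 7*w = -7*w + H*(H + w)/(-11 + H))
(l(-7, n(-5))*46)*(-124) = ((((-7)² + 77*(-2 - 5) - 6*(-7)*(-2 - 5))/(-11 - 7))*46)*(-124) = (((49 + 77*(-7) - 6*(-7)*(-7))/(-18))*46)*(-124) = (-(49 - 539 - 294)/18*46)*(-124) = (-1/18*(-784)*46)*(-124) = ((392/9)*46)*(-124) = (18032/9)*(-124) = -2235968/9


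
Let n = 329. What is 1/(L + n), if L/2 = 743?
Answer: 1/1815 ≈ 0.00055096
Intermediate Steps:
L = 1486 (L = 2*743 = 1486)
1/(L + n) = 1/(1486 + 329) = 1/1815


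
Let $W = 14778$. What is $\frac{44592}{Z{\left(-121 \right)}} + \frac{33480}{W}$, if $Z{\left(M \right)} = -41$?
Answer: $- \frac{36533772}{33661} \approx -1085.3$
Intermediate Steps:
$\frac{44592}{Z{\left(-121 \right)}} + \frac{33480}{W} = \frac{44592}{-41} + \frac{33480}{14778} = 44592 \left(- \frac{1}{41}\right) + 33480 \cdot \frac{1}{14778} = - \frac{44592}{41} + \frac{1860}{821} = - \frac{36533772}{33661}$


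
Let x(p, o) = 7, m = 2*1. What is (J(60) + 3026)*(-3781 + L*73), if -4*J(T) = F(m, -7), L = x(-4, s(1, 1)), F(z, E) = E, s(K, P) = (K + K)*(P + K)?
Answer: -19801485/2 ≈ -9.9007e+6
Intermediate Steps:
m = 2
s(K, P) = 2*K*(K + P) (s(K, P) = (2*K)*(K + P) = 2*K*(K + P))
L = 7
J(T) = 7/4 (J(T) = -¼*(-7) = 7/4)
(J(60) + 3026)*(-3781 + L*73) = (7/4 + 3026)*(-3781 + 7*73) = 12111*(-3781 + 511)/4 = (12111/4)*(-3270) = -19801485/2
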